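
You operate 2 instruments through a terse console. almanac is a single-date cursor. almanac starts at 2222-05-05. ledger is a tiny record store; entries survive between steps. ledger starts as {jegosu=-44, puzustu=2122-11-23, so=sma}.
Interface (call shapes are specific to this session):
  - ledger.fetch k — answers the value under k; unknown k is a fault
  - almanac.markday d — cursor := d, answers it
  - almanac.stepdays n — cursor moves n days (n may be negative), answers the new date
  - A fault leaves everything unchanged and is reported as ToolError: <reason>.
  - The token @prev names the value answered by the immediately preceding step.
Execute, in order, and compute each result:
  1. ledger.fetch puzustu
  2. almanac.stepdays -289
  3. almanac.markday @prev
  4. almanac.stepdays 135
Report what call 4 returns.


CALL ledger.fetch[k: puzustu]
RET  2122-11-23
CALL almanac.stepdays[n: -289]
RET  2221-07-20
CALL almanac.markday[d: @prev]
RET  2221-07-20
CALL almanac.stepdays[n: 135]
RET  2221-12-02

Answer: 2221-12-02


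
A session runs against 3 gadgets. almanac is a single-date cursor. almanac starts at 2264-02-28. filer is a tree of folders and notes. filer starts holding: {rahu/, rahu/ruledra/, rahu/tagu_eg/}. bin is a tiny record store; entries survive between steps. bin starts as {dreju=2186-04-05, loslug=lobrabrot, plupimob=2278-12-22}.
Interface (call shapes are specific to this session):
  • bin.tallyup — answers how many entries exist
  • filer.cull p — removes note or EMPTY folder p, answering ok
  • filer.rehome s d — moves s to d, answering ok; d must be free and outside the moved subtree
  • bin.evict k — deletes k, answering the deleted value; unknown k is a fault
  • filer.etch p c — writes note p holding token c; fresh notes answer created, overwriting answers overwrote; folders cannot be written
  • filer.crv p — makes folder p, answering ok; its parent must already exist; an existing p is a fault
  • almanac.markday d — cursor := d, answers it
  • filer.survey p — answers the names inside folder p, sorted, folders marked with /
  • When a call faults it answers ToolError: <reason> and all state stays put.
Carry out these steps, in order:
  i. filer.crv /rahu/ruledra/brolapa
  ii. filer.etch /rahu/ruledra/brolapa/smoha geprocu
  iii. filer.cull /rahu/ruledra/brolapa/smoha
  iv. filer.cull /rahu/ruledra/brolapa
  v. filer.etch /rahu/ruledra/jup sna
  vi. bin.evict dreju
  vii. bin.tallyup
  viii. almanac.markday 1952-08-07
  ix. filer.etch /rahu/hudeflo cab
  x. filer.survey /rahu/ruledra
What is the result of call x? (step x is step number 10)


# 1. filer.crv(p=/rahu/ruledra/brolapa) : ok
# 2. filer.etch(p=/rahu/ruledra/brolapa/smoha, c=geprocu) : created
# 3. filer.cull(p=/rahu/ruledra/brolapa/smoha) : ok
# 4. filer.cull(p=/rahu/ruledra/brolapa) : ok
# 5. filer.etch(p=/rahu/ruledra/jup, c=sna) : created
# 6. bin.evict(k=dreju) : 2186-04-05
# 7. bin.tallyup() : 2
# 8. almanac.markday(d=1952-08-07) : 1952-08-07
# 9. filer.etch(p=/rahu/hudeflo, c=cab) : created
# 10. filer.survey(p=/rahu/ruledra) : [jup]

Answer: [jup]


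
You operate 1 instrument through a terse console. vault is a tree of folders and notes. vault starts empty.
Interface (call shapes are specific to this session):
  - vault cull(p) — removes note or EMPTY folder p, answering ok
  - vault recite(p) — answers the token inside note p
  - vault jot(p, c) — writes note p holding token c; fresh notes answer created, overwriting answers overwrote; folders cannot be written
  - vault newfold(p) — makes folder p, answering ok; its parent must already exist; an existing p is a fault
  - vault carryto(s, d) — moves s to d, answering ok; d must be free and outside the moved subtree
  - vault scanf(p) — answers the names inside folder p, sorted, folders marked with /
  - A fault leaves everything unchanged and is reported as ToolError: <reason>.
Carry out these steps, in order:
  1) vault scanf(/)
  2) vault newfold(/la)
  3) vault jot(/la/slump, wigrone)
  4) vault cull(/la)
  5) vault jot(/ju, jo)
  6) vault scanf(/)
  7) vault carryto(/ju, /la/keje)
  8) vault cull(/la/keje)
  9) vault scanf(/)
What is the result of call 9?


Answer: [la/]

Derivation:
I use vault scanf(p=/): [].
I run vault newfold(p=/la), which returns ok.
I invoke vault jot(p=/la/slump, c=wigrone), → created.
I call vault cull(p=/la), which returns ToolError: not empty.
I call vault jot(p=/ju, c=jo), — result: created.
Next I call vault scanf(p=/), and see [ju, la/].
Using vault carryto(s=/ju, d=/la/keje), and see ok.
I use vault cull(p=/la/keje), — result: ok.
Invoking vault scanf(p=/), yielding [la/].


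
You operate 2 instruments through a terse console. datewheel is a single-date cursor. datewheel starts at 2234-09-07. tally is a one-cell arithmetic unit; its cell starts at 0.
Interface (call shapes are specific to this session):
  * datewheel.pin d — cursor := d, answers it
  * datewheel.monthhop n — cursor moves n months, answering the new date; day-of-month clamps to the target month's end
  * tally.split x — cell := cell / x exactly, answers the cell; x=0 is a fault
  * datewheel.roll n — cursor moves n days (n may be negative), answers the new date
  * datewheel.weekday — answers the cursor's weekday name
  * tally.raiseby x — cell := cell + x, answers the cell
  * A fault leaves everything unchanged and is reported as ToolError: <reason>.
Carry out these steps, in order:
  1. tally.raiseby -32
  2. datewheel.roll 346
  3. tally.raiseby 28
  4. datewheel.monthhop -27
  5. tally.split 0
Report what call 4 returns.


% tally.raiseby(x=-32) ~> -32
% datewheel.roll(n=346) ~> 2235-08-19
% tally.raiseby(x=28) ~> -4
% datewheel.monthhop(n=-27) ~> 2233-05-19
% tally.split(x=0) ~> ToolError: division by zero

Answer: 2233-05-19


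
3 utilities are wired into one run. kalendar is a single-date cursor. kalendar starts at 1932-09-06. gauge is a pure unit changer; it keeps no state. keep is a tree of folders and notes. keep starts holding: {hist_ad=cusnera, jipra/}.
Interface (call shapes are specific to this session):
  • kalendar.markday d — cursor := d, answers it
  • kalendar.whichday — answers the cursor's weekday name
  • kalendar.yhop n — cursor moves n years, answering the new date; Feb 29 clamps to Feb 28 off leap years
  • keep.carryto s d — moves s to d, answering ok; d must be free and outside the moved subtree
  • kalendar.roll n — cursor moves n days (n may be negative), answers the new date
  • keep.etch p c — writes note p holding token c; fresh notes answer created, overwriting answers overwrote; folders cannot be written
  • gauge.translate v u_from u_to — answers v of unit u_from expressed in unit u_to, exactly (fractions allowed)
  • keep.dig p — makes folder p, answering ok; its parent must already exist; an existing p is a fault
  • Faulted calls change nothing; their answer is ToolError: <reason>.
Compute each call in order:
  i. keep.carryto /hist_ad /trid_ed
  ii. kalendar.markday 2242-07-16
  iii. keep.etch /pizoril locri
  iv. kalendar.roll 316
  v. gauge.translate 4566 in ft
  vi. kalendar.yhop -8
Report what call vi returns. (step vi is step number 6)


> keep.carryto s: /hist_ad d: /trid_ed
  ok
> kalendar.markday d: 2242-07-16
  2242-07-16
> keep.etch p: /pizoril c: locri
  created
> kalendar.roll n: 316
  2243-05-28
> gauge.translate v: 4566 u_from: in u_to: ft
  761/2
> kalendar.yhop n: -8
  2235-05-28

Answer: 2235-05-28


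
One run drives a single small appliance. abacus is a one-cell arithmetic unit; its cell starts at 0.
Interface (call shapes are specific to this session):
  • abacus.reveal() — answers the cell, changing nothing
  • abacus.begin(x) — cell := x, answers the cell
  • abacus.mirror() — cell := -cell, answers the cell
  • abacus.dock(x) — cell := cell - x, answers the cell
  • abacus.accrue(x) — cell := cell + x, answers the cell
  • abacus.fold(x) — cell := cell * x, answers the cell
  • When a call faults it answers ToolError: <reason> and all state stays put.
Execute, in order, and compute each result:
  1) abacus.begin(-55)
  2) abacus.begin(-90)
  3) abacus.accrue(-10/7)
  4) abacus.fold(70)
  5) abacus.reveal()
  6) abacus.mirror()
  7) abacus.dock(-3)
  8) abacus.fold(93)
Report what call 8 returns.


Calling abacus.begin with x='-55', — result: -55.
Invoking abacus.begin with x='-90', → -90.
Invoking abacus.accrue with x='-10/7', which returns -640/7.
I try abacus.fold with x='70': -6400.
Now I run abacus.reveal, and observe -6400.
I invoke abacus.mirror, and see 6400.
I try abacus.dock with x='-3', and observe 6403.
Using abacus.fold with x='93', giving 595479.

Answer: 595479


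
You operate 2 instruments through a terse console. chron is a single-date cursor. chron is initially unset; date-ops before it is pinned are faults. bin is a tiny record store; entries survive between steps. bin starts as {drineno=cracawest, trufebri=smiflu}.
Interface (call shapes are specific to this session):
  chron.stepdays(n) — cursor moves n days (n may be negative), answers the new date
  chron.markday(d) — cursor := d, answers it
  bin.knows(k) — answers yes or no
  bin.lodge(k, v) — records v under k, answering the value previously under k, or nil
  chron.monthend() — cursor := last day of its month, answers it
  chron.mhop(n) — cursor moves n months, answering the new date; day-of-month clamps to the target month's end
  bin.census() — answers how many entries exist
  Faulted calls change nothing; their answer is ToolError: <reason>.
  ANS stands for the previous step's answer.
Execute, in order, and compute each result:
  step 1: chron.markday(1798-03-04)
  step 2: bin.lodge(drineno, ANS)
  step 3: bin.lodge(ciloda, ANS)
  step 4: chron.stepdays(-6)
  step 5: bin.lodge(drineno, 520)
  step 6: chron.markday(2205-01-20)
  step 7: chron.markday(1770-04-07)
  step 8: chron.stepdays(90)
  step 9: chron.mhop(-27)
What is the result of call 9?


Answer: 1768-04-06

Derivation:
% markday d→1798-03-04
  1798-03-04
% lodge k→drineno v→ANS
  cracawest
% lodge k→ciloda v→ANS
  nil
% stepdays n→-6
  1798-02-26
% lodge k→drineno v→520
  1798-03-04
% markday d→2205-01-20
  2205-01-20
% markday d→1770-04-07
  1770-04-07
% stepdays n→90
  1770-07-06
% mhop n→-27
  1768-04-06


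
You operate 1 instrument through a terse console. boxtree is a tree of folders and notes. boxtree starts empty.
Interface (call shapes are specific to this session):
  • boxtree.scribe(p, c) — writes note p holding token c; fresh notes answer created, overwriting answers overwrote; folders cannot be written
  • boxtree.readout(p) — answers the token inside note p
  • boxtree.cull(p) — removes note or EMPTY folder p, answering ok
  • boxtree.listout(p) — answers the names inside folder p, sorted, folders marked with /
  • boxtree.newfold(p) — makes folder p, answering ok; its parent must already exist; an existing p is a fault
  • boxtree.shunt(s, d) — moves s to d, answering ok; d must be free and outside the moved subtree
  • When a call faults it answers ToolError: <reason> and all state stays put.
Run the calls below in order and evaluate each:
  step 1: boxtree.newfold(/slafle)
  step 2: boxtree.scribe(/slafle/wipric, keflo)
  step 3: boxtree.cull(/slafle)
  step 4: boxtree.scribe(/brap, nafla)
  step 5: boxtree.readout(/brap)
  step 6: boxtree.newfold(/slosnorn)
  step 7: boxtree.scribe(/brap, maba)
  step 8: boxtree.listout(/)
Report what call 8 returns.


>> boxtree.newfold(p→/slafle)
<< ok
>> boxtree.scribe(p→/slafle/wipric, c→keflo)
<< created
>> boxtree.cull(p→/slafle)
<< ToolError: not empty
>> boxtree.scribe(p→/brap, c→nafla)
<< created
>> boxtree.readout(p→/brap)
<< nafla
>> boxtree.newfold(p→/slosnorn)
<< ok
>> boxtree.scribe(p→/brap, c→maba)
<< overwrote
>> boxtree.listout(p→/)
<< [brap, slafle/, slosnorn/]

Answer: [brap, slafle/, slosnorn/]


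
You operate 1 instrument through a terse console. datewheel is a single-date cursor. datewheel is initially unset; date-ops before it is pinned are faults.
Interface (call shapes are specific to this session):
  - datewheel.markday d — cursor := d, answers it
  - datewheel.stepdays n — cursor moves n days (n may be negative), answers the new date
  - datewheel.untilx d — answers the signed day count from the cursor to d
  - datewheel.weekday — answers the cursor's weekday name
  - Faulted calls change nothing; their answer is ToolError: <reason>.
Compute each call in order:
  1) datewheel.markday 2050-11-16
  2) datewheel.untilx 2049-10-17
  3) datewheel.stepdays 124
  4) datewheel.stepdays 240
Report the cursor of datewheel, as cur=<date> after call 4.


Answer: cur=2051-11-15

Derivation:
==> markday(d→2050-11-16)
<== 2050-11-16
==> untilx(d→2049-10-17)
<== -395
==> stepdays(n→124)
<== 2051-03-20
==> stepdays(n→240)
<== 2051-11-15


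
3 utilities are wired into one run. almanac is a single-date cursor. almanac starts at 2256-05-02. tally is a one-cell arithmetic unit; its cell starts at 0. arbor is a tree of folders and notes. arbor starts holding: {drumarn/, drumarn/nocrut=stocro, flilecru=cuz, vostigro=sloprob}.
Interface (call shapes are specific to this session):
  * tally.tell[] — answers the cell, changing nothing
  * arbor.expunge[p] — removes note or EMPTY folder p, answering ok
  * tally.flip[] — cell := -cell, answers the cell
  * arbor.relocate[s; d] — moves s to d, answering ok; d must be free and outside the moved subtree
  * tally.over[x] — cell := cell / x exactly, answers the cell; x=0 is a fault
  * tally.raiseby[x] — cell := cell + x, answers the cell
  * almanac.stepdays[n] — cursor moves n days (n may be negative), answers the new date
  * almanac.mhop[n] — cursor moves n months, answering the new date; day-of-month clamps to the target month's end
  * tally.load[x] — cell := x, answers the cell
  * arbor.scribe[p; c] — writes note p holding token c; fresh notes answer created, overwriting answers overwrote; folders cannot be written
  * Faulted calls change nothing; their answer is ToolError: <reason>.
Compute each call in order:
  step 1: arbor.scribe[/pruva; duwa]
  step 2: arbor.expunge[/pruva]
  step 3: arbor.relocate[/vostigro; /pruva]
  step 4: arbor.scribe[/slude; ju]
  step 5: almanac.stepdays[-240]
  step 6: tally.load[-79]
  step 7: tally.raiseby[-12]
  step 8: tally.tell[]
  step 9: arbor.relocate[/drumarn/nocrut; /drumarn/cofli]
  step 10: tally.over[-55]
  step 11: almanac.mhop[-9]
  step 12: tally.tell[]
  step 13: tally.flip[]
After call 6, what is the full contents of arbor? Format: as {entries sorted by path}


Answer: {drumarn/, drumarn/nocrut=stocro, flilecru=cuz, pruva=sloprob, slude=ju}

Derivation:
! 1. arbor.scribe(/pruva, duwa) -> created
! 2. arbor.expunge(/pruva) -> ok
! 3. arbor.relocate(/vostigro, /pruva) -> ok
! 4. arbor.scribe(/slude, ju) -> created
! 5. almanac.stepdays(-240) -> 2255-09-05
! 6. tally.load(-79) -> -79
! 7. tally.raiseby(-12) -> -91
! 8. tally.tell() -> -91
! 9. arbor.relocate(/drumarn/nocrut, /drumarn/cofli) -> ok
! 10. tally.over(-55) -> 91/55
! 11. almanac.mhop(-9) -> 2254-12-05
! 12. tally.tell() -> 91/55
! 13. tally.flip() -> -91/55


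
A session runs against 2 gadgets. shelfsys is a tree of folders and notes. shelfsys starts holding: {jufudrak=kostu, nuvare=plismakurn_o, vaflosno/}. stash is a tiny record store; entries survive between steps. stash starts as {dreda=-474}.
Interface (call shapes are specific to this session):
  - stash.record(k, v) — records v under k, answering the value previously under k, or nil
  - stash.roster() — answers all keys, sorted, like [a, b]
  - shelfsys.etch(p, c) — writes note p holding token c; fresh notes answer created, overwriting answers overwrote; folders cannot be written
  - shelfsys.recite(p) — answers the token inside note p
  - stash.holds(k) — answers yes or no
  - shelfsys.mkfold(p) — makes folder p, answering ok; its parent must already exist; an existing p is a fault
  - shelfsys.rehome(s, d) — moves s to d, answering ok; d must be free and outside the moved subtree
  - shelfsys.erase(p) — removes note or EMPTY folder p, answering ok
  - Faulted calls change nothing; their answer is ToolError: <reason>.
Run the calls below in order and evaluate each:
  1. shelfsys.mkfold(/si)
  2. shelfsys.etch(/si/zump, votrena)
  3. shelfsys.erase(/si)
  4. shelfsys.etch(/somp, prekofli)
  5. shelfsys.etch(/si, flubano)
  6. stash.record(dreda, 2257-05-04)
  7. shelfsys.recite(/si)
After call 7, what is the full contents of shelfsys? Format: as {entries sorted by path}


Answer: {jufudrak=kostu, nuvare=plismakurn_o, si/, si/zump=votrena, somp=prekofli, vaflosno/}

Derivation:
Act: shelfsys.mkfold[p=/si]
Obs: ok
Act: shelfsys.etch[p=/si/zump; c=votrena]
Obs: created
Act: shelfsys.erase[p=/si]
Obs: ToolError: not empty
Act: shelfsys.etch[p=/somp; c=prekofli]
Obs: created
Act: shelfsys.etch[p=/si; c=flubano]
Obs: ToolError: is a directory
Act: stash.record[k=dreda; v=2257-05-04]
Obs: -474
Act: shelfsys.recite[p=/si]
Obs: ToolError: is a directory


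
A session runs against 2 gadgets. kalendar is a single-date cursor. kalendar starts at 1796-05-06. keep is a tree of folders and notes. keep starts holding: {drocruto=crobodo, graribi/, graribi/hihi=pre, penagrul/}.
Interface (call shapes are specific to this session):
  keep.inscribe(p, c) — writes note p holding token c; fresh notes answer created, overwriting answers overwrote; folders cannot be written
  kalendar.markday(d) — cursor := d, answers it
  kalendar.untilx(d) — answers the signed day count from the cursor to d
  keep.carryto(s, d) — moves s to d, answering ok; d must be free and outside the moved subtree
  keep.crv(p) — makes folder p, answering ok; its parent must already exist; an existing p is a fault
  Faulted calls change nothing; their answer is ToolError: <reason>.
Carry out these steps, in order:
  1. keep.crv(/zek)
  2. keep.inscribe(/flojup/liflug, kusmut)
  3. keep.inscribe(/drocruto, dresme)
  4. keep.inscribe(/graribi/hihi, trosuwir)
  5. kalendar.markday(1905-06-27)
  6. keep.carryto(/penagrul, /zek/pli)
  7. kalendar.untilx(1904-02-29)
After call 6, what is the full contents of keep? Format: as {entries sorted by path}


Answer: {drocruto=dresme, graribi/, graribi/hihi=trosuwir, zek/, zek/pli/}

Derivation:
> keep.crv p: /zek
= ok
> keep.inscribe p: /flojup/liflug c: kusmut
= ToolError: no parent
> keep.inscribe p: /drocruto c: dresme
= overwrote
> keep.inscribe p: /graribi/hihi c: trosuwir
= overwrote
> kalendar.markday d: 1905-06-27
= 1905-06-27
> keep.carryto s: /penagrul d: /zek/pli
= ok
> kalendar.untilx d: 1904-02-29
= -484


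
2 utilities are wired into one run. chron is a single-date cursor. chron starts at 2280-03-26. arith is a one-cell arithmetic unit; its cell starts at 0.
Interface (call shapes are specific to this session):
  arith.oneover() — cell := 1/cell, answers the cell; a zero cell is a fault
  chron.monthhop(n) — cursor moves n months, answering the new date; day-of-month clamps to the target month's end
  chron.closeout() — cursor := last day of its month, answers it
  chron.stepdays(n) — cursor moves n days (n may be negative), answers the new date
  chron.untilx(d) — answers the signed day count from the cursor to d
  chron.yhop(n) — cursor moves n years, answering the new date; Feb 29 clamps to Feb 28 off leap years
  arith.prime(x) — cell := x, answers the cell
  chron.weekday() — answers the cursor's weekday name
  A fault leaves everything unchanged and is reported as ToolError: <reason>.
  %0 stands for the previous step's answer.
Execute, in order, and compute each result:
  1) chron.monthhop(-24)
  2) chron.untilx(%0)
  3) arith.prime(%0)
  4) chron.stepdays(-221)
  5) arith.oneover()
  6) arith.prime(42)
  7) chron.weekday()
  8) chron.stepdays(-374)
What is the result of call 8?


Act: monthhop[n=-24]
Obs: 2278-03-26
Act: untilx[d=%0]
Obs: 0
Act: prime[x=%0]
Obs: 0
Act: stepdays[n=-221]
Obs: 2277-08-17
Act: oneover[]
Obs: ToolError: reciprocal of zero
Act: prime[x=42]
Obs: 42
Act: weekday[]
Obs: Friday
Act: stepdays[n=-374]
Obs: 2276-08-08

Answer: 2276-08-08


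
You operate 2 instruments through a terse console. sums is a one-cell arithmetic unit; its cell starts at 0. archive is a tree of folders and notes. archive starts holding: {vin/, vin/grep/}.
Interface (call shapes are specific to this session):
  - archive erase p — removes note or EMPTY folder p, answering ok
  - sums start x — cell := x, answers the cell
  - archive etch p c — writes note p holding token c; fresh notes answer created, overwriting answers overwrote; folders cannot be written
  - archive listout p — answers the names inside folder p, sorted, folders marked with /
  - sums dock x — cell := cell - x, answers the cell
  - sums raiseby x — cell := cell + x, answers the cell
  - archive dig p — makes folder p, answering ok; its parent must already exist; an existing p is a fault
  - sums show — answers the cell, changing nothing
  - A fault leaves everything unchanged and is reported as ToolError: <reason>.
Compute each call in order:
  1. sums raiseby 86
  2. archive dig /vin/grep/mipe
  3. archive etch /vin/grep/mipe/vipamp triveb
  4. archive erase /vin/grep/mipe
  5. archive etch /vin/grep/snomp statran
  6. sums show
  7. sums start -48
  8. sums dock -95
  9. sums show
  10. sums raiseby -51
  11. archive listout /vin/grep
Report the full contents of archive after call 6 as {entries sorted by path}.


Answer: {vin/, vin/grep/, vin/grep/mipe/, vin/grep/mipe/vipamp=triveb, vin/grep/snomp=statran}

Derivation:
-> sums raiseby(x: 86)
<- 86
-> archive dig(p: /vin/grep/mipe)
<- ok
-> archive etch(p: /vin/grep/mipe/vipamp, c: triveb)
<- created
-> archive erase(p: /vin/grep/mipe)
<- ToolError: not empty
-> archive etch(p: /vin/grep/snomp, c: statran)
<- created
-> sums show()
<- 86
-> sums start(x: -48)
<- -48
-> sums dock(x: -95)
<- 47
-> sums show()
<- 47
-> sums raiseby(x: -51)
<- -4
-> archive listout(p: /vin/grep)
<- [mipe/, snomp]


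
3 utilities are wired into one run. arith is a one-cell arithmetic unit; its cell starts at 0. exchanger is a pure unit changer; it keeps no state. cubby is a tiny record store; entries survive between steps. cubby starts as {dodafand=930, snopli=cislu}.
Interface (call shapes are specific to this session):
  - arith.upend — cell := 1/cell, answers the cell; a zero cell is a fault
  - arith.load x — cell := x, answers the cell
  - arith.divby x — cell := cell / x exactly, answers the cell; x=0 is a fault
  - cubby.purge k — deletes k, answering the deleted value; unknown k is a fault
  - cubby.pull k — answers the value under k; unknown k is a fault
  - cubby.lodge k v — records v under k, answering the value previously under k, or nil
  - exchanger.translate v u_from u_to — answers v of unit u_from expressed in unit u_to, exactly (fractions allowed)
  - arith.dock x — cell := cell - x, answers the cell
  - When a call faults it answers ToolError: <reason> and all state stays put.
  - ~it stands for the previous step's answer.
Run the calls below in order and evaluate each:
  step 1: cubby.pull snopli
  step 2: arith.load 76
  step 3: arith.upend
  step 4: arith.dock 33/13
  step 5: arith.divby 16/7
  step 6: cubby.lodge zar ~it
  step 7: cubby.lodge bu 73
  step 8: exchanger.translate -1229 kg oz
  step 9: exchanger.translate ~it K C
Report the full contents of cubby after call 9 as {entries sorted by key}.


[in] cubby.pull k=snopli
= cislu
[in] arith.load x=76
= 76
[in] arith.upend
= 1/76
[in] arith.dock x=33/13
= -2495/988
[in] arith.divby x=16/7
= -17465/15808
[in] cubby.lodge k=zar v=~it
= nil
[in] cubby.lodge k=bu v=73
= nil
[in] exchanger.translate v=-1229 u_from=kg u_to=oz
= -1966400000000/45359237
[in] exchanger.translate v=~it u_from=K u_to=C
= -39575797511731/907184740

Answer: {bu=73, dodafand=930, snopli=cislu, zar=-17465/15808}


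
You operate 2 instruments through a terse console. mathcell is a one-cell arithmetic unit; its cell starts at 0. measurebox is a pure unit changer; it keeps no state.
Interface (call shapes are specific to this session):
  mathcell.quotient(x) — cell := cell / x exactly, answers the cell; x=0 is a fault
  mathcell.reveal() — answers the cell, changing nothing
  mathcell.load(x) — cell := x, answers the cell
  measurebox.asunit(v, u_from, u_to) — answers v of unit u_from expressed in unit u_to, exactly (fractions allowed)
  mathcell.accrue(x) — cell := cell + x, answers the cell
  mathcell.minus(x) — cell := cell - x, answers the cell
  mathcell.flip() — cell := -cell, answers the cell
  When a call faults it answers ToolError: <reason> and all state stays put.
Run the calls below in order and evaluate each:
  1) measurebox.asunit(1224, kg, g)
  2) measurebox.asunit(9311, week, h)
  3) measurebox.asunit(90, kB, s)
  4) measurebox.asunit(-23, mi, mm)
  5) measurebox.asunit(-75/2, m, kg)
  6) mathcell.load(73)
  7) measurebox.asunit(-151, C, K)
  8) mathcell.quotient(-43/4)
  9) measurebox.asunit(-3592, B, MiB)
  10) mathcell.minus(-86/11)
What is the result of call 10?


Answer: 486/473

Derivation:
==> asunit(v→1224, u_from→kg, u_to→g)
<== 1224000
==> asunit(v→9311, u_from→week, u_to→h)
<== 1564248
==> asunit(v→90, u_from→kB, u_to→s)
<== ToolError: incompatible units
==> asunit(v→-23, u_from→mi, u_to→mm)
<== -37014912
==> asunit(v→-75/2, u_from→m, u_to→kg)
<== ToolError: incompatible units
==> load(x→73)
<== 73
==> asunit(v→-151, u_from→C, u_to→K)
<== 2443/20
==> quotient(x→-43/4)
<== -292/43
==> asunit(v→-3592, u_from→B, u_to→MiB)
<== -449/131072
==> minus(x→-86/11)
<== 486/473


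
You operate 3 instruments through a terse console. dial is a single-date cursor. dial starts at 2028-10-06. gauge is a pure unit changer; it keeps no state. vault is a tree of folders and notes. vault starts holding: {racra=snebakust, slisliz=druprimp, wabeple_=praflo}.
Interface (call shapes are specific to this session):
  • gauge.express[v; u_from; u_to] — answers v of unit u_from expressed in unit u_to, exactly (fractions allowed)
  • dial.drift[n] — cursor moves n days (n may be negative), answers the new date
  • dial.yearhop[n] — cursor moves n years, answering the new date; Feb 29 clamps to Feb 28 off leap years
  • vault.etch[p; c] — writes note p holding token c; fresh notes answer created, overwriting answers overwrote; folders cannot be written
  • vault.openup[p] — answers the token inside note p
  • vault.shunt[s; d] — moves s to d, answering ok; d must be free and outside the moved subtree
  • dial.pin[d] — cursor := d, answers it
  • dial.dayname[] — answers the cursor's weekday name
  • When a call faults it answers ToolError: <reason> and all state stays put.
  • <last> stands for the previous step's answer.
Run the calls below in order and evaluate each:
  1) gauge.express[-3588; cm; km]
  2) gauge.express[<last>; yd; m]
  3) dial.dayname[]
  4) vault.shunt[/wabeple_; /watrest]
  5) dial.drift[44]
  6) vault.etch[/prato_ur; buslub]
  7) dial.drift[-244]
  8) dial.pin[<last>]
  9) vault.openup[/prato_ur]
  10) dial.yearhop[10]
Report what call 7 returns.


~$ gauge.express v='-3588' u_from='cm' u_to='km'
[out] -897/25000
~$ gauge.express v='<last>' u_from='yd' u_to='m'
[out] -1025271/31250000
~$ dial.dayname
[out] Friday
~$ vault.shunt s='/wabeple_' d='/watrest'
[out] ok
~$ dial.drift n='44'
[out] 2028-11-19
~$ vault.etch p='/prato_ur' c='buslub'
[out] created
~$ dial.drift n='-244'
[out] 2028-03-20
~$ dial.pin d='<last>'
[out] 2028-03-20
~$ vault.openup p='/prato_ur'
[out] buslub
~$ dial.yearhop n='10'
[out] 2038-03-20

Answer: 2028-03-20


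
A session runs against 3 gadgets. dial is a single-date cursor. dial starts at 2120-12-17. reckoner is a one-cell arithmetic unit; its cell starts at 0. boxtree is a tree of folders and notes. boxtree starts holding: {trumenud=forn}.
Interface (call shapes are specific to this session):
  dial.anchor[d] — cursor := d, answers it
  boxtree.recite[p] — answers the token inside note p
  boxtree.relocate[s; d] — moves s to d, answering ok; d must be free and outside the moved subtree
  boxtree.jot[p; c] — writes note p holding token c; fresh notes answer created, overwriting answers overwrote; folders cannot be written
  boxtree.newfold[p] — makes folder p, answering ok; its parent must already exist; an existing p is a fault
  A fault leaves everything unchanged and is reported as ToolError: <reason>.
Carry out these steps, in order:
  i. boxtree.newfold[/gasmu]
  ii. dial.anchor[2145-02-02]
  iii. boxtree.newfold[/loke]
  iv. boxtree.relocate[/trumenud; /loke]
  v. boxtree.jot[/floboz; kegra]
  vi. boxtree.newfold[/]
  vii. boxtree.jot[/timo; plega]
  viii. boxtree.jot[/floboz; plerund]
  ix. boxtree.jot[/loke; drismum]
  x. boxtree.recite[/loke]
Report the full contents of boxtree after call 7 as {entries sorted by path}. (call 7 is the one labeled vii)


Answer: {floboz=kegra, gasmu/, loke/, timo=plega, trumenud=forn}

Derivation:
Now I run boxtree.newfold passing p→/gasmu, and observe ok.
I try dial.anchor passing d→2145-02-02, giving 2145-02-02.
Now I run boxtree.newfold passing p→/loke, giving ok.
Then boxtree.relocate passing s→/trumenud, d→/loke: ToolError: exists.
I try boxtree.jot passing p→/floboz, c→kegra, and get created.
Invoking boxtree.newfold passing p→/, which returns ToolError: exists.
Then boxtree.jot passing p→/timo, c→plega, and get created.
I call boxtree.jot passing p→/floboz, c→plerund, giving overwrote.
Invoking boxtree.jot passing p→/loke, c→drismum, — result: ToolError: is a directory.
Then boxtree.recite passing p→/loke, and see ToolError: is a directory.


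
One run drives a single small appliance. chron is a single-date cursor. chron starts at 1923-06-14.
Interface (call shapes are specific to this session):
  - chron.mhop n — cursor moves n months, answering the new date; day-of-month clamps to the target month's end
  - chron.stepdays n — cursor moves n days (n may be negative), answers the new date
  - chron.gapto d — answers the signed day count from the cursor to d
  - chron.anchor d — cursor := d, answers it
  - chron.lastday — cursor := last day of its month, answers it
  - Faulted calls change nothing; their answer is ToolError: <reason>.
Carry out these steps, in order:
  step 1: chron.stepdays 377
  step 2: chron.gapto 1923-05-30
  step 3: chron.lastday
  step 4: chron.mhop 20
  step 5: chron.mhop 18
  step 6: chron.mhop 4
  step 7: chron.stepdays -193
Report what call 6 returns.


Answer: 1927-12-28

Derivation:
·→ stepdays(n='377')
·← 1924-06-25
·→ gapto(d='1923-05-30')
·← -392
·→ lastday()
·← 1924-06-30
·→ mhop(n='20')
·← 1926-02-28
·→ mhop(n='18')
·← 1927-08-28
·→ mhop(n='4')
·← 1927-12-28
·→ stepdays(n='-193')
·← 1927-06-18


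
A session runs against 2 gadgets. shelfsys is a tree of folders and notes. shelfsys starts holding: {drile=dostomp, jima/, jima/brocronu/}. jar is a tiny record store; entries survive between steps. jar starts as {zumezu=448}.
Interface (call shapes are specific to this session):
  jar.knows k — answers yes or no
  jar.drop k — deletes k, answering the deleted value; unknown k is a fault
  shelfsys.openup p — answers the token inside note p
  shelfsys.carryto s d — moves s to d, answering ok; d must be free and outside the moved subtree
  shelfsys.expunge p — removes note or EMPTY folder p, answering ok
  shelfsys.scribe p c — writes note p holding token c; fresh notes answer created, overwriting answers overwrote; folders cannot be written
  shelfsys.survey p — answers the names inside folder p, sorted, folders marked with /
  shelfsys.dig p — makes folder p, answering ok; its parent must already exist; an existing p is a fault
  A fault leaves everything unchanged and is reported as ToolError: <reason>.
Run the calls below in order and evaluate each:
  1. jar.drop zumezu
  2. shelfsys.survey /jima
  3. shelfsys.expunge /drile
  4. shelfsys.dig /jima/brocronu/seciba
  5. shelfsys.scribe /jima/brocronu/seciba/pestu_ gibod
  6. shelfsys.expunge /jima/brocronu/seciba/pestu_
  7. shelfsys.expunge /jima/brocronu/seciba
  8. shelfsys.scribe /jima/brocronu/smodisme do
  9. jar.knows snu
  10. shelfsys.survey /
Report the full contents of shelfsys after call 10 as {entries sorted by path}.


Using jar.drop with k: zumezu, which returns 448.
I call shelfsys.survey with p: /jima, yielding [brocronu/].
I run shelfsys.expunge with p: /drile: ok.
Calling shelfsys.dig with p: /jima/brocronu/seciba, — result: ok.
I invoke shelfsys.scribe with p: /jima/brocronu/seciba/pestu_, c: gibod, which returns created.
I try shelfsys.expunge with p: /jima/brocronu/seciba/pestu_: ok.
I run shelfsys.expunge with p: /jima/brocronu/seciba, giving ok.
I try shelfsys.scribe with p: /jima/brocronu/smodisme, c: do, which returns created.
I call jar.knows with k: snu, and see no.
I try shelfsys.survey with p: /, which returns [jima/].

Answer: {jima/, jima/brocronu/, jima/brocronu/smodisme=do}


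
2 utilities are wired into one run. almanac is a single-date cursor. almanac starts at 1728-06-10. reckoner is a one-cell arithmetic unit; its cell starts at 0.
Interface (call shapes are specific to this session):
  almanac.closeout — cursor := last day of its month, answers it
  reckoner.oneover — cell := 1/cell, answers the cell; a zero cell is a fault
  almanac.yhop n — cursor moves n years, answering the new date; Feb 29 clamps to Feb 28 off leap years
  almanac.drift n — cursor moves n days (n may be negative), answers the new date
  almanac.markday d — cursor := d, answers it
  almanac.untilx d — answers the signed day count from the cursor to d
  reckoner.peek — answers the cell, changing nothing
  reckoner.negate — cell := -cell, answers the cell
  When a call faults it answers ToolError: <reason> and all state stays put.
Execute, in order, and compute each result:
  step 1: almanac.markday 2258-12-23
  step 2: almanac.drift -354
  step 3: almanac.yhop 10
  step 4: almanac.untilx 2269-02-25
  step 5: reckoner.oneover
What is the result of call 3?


Answer: 2268-01-03

Derivation:
>>> almanac.markday d: 2258-12-23
  2258-12-23
>>> almanac.drift n: -354
  2258-01-03
>>> almanac.yhop n: 10
  2268-01-03
>>> almanac.untilx d: 2269-02-25
  419
>>> reckoner.oneover
  ToolError: reciprocal of zero


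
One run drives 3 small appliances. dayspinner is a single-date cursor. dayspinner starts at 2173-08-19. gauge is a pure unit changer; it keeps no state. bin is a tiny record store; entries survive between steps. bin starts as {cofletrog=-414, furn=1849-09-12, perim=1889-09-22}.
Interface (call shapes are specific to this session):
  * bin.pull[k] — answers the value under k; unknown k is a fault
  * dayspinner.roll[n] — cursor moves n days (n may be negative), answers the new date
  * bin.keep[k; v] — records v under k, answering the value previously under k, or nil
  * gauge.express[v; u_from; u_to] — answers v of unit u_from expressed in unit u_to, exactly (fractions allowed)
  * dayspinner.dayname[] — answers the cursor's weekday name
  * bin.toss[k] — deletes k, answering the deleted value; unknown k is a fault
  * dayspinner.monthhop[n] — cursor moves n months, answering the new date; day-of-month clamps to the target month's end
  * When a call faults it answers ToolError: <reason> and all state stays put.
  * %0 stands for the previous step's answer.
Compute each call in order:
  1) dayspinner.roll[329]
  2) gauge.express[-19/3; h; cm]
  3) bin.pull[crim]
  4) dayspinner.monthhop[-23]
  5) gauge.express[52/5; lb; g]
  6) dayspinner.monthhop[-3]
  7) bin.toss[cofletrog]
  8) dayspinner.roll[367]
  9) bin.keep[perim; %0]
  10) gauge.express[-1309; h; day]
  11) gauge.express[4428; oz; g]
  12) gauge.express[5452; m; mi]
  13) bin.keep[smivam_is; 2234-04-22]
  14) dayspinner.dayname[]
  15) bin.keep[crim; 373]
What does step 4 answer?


// 1. roll(329) ~> 2174-07-14
// 2. express(-19/3, h, cm) ~> ToolError: incompatible units
// 3. pull(crim) ~> ToolError: no such key crim
// 4. monthhop(-23) ~> 2172-08-14
// 5. express(52/5, lb, g) ~> 589670081/125000
// 6. monthhop(-3) ~> 2172-05-14
// 7. toss(cofletrog) ~> -414
// 8. roll(367) ~> 2173-05-16
// 9. keep(perim, %0) ~> 1889-09-22
// 10. express(-1309, h, day) ~> -1309/24
// 11. express(4428, oz, g) ~> 50212675359/400000
// 12. express(5452, m, mi) ~> 170375/50292
// 13. keep(smivam_is, 2234-04-22) ~> nil
// 14. dayname() ~> Sunday
// 15. keep(crim, 373) ~> nil

Answer: 2172-08-14


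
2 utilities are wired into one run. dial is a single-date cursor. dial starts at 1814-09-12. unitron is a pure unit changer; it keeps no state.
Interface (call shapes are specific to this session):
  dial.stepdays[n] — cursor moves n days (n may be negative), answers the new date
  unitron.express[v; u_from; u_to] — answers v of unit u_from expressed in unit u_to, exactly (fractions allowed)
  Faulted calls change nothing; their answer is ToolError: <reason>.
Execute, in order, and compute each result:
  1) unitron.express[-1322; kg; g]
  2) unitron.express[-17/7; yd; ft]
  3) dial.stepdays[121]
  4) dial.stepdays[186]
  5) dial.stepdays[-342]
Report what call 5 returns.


==> unitron.express(v='-1322', u_from='kg', u_to='g')
<== -1322000
==> unitron.express(v='-17/7', u_from='yd', u_to='ft')
<== -51/7
==> dial.stepdays(n='121')
<== 1815-01-11
==> dial.stepdays(n='186')
<== 1815-07-16
==> dial.stepdays(n='-342')
<== 1814-08-08

Answer: 1814-08-08


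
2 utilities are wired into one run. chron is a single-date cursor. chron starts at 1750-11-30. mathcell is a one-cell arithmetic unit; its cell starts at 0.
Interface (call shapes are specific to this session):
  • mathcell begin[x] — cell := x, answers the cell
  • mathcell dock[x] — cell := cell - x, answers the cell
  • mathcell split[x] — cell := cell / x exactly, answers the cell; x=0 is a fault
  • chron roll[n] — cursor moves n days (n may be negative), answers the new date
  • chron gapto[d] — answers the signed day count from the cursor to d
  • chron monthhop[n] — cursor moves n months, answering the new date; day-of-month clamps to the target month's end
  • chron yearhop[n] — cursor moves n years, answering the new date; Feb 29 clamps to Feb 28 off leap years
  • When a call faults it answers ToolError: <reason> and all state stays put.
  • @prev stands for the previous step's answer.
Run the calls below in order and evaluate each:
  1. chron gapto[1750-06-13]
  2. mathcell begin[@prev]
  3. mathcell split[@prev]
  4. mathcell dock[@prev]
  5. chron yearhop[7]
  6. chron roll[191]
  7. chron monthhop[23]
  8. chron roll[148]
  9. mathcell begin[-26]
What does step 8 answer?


>> chron gapto(1750-06-13)
<< -170
>> mathcell begin(@prev)
<< -170
>> mathcell split(@prev)
<< 1
>> mathcell dock(@prev)
<< 0
>> chron yearhop(7)
<< 1757-11-30
>> chron roll(191)
<< 1758-06-09
>> chron monthhop(23)
<< 1760-05-09
>> chron roll(148)
<< 1760-10-04
>> mathcell begin(-26)
<< -26

Answer: 1760-10-04


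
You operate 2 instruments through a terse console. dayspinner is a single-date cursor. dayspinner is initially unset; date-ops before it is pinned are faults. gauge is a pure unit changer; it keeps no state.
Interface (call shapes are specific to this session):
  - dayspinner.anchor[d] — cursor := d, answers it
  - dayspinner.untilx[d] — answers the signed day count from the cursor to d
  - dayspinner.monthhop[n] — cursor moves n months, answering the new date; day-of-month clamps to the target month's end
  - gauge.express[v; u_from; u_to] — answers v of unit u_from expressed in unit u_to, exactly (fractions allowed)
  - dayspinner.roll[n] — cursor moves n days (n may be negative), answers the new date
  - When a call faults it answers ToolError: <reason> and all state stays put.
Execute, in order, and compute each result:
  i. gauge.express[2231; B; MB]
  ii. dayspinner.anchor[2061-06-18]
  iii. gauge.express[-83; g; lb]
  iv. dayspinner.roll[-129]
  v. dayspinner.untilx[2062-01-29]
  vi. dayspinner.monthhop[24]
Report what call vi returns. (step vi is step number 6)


Answer: 2063-02-09

Derivation:
→ gauge.express(v→2231, u_from→B, u_to→MB)
← 2231/1000000
→ dayspinner.anchor(d→2061-06-18)
← 2061-06-18
→ gauge.express(v→-83, u_from→g, u_to→lb)
← -8300000/45359237
→ dayspinner.roll(n→-129)
← 2061-02-09
→ dayspinner.untilx(d→2062-01-29)
← 354
→ dayspinner.monthhop(n→24)
← 2063-02-09
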